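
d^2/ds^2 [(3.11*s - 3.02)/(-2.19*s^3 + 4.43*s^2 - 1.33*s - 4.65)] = (-89.495226*s^5 + 354.844386*s^4 - 572.736028*s^3 + 788.429532*s^2 - 675.672918*s + 173.572726)/(10.503459*s^9 - 63.740169*s^8 + 148.072032*s^7 - 97.452278*s^6 - 180.752406*s^5 + 331.523004*s^4 - 19.971548*s^3 - 262.68687*s^2 + 86.273775*s + 100.544625)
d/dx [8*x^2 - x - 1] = 16*x - 1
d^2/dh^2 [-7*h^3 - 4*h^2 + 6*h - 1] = -42*h - 8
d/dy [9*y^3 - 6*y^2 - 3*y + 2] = 27*y^2 - 12*y - 3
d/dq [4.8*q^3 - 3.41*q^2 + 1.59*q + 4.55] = 14.4*q^2 - 6.82*q + 1.59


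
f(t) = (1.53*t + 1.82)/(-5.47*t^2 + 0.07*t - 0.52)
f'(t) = (1.53*t + 1.82)*(10.94*t - 0.07)/(-5.47*t^2 + 0.07*t - 0.52)^2 + 1.53/(-5.47*t^2 + 0.07*t - 0.52)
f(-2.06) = 0.06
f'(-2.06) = -0.01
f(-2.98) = 0.06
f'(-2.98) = 0.01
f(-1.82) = 0.05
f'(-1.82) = -0.03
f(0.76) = -0.82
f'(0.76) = 1.45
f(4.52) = -0.08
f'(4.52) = 0.02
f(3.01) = -0.13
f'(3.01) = 0.05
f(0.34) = -2.07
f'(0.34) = 5.35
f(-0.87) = -0.10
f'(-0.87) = -0.53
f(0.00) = -3.50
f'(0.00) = -3.41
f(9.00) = -0.04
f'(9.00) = 0.00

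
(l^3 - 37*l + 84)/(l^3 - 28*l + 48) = (l^3 - 37*l + 84)/(l^3 - 28*l + 48)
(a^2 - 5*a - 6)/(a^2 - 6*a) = (a + 1)/a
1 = 1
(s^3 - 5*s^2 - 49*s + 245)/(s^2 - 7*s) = s + 2 - 35/s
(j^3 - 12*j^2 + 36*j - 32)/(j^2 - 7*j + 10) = (j^2 - 10*j + 16)/(j - 5)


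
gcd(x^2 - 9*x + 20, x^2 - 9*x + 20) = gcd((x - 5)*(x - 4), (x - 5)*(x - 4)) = x^2 - 9*x + 20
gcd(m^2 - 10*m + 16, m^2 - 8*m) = m - 8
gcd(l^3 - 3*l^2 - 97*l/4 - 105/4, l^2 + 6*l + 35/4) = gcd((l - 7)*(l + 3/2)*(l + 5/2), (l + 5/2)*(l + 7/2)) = l + 5/2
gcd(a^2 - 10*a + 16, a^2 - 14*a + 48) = a - 8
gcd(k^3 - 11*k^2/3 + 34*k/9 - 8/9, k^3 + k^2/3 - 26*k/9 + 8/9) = k^2 - 5*k/3 + 4/9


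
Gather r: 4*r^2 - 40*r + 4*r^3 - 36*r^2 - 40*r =4*r^3 - 32*r^2 - 80*r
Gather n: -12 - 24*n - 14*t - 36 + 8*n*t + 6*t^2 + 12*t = n*(8*t - 24) + 6*t^2 - 2*t - 48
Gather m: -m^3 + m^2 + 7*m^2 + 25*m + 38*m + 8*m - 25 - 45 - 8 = -m^3 + 8*m^2 + 71*m - 78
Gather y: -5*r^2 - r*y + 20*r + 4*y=-5*r^2 + 20*r + y*(4 - r)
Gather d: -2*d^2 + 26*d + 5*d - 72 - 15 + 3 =-2*d^2 + 31*d - 84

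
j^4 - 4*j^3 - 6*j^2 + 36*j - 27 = (j - 3)^2*(j - 1)*(j + 3)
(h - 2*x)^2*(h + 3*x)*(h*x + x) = h^4*x - h^3*x^2 + h^3*x - 8*h^2*x^3 - h^2*x^2 + 12*h*x^4 - 8*h*x^3 + 12*x^4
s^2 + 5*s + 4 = (s + 1)*(s + 4)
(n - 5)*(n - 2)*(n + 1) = n^3 - 6*n^2 + 3*n + 10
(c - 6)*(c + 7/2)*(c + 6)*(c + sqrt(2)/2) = c^4 + sqrt(2)*c^3/2 + 7*c^3/2 - 36*c^2 + 7*sqrt(2)*c^2/4 - 126*c - 18*sqrt(2)*c - 63*sqrt(2)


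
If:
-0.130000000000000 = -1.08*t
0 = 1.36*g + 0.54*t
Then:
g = -0.05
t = 0.12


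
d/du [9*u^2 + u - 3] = 18*u + 1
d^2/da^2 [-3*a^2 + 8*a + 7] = -6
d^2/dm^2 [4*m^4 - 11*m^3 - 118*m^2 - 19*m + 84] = 48*m^2 - 66*m - 236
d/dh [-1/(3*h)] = 1/(3*h^2)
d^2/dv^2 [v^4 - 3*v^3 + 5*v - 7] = 6*v*(2*v - 3)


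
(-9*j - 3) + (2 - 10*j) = -19*j - 1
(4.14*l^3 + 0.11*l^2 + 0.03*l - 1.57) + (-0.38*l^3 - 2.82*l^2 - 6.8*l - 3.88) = 3.76*l^3 - 2.71*l^2 - 6.77*l - 5.45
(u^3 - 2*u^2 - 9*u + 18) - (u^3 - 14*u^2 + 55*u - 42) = 12*u^2 - 64*u + 60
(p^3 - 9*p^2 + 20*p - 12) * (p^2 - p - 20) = p^5 - 10*p^4 + 9*p^3 + 148*p^2 - 388*p + 240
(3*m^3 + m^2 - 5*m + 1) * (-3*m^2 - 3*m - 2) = -9*m^5 - 12*m^4 + 6*m^3 + 10*m^2 + 7*m - 2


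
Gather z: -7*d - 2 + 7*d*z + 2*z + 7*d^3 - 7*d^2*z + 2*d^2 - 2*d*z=7*d^3 + 2*d^2 - 7*d + z*(-7*d^2 + 5*d + 2) - 2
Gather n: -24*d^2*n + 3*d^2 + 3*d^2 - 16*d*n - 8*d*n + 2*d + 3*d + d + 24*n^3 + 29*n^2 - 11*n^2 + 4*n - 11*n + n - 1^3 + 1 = 6*d^2 + 6*d + 24*n^3 + 18*n^2 + n*(-24*d^2 - 24*d - 6)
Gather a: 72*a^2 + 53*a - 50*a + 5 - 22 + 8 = 72*a^2 + 3*a - 9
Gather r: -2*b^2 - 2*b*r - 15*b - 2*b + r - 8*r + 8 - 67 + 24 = -2*b^2 - 17*b + r*(-2*b - 7) - 35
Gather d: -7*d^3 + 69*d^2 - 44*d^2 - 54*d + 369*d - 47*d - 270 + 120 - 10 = -7*d^3 + 25*d^2 + 268*d - 160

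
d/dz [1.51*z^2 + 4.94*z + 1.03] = 3.02*z + 4.94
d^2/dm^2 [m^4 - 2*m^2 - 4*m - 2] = 12*m^2 - 4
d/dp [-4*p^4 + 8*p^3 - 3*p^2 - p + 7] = -16*p^3 + 24*p^2 - 6*p - 1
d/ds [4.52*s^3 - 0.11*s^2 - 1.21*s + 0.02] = 13.56*s^2 - 0.22*s - 1.21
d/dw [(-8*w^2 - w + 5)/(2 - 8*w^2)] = (-4*w^2 + 24*w - 1)/(2*(16*w^4 - 8*w^2 + 1))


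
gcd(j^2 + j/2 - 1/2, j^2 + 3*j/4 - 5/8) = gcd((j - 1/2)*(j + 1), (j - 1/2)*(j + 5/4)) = j - 1/2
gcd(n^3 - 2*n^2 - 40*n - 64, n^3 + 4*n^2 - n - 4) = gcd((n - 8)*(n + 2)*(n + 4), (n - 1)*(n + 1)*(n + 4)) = n + 4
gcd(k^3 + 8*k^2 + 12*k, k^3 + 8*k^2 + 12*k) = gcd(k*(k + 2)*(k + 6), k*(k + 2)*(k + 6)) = k^3 + 8*k^2 + 12*k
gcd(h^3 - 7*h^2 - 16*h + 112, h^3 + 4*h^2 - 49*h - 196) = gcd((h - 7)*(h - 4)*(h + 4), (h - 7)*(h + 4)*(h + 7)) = h^2 - 3*h - 28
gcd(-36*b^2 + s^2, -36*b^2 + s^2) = -36*b^2 + s^2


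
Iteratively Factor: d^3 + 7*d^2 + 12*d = (d + 3)*(d^2 + 4*d) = (d + 3)*(d + 4)*(d)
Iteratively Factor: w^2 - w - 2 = (w - 2)*(w + 1)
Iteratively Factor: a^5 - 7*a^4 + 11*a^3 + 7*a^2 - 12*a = (a - 4)*(a^4 - 3*a^3 - a^2 + 3*a) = (a - 4)*(a + 1)*(a^3 - 4*a^2 + 3*a) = a*(a - 4)*(a + 1)*(a^2 - 4*a + 3) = a*(a - 4)*(a - 3)*(a + 1)*(a - 1)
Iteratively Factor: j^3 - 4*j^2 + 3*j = (j - 3)*(j^2 - j) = j*(j - 3)*(j - 1)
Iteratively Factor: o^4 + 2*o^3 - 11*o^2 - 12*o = (o - 3)*(o^3 + 5*o^2 + 4*o) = (o - 3)*(o + 4)*(o^2 + o) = (o - 3)*(o + 1)*(o + 4)*(o)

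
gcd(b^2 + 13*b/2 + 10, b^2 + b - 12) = b + 4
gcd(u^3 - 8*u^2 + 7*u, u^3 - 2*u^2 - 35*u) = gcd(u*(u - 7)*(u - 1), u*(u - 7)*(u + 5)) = u^2 - 7*u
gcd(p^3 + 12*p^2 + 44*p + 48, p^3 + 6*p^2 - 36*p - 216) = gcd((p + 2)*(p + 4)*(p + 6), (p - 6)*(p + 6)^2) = p + 6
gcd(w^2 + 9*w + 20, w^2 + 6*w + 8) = w + 4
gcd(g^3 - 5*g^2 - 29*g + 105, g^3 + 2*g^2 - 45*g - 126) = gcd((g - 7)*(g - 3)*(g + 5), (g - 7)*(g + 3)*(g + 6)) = g - 7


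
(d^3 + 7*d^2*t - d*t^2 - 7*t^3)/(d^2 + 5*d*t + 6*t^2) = (d^3 + 7*d^2*t - d*t^2 - 7*t^3)/(d^2 + 5*d*t + 6*t^2)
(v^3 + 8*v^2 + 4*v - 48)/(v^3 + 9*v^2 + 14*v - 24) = (v - 2)/(v - 1)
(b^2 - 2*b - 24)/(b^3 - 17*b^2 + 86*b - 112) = (b^2 - 2*b - 24)/(b^3 - 17*b^2 + 86*b - 112)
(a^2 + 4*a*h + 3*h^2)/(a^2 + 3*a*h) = (a + h)/a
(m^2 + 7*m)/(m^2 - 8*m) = (m + 7)/(m - 8)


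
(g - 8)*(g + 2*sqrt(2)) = g^2 - 8*g + 2*sqrt(2)*g - 16*sqrt(2)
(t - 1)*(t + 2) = t^2 + t - 2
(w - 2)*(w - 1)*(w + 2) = w^3 - w^2 - 4*w + 4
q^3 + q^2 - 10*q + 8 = (q - 2)*(q - 1)*(q + 4)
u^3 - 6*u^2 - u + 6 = (u - 6)*(u - 1)*(u + 1)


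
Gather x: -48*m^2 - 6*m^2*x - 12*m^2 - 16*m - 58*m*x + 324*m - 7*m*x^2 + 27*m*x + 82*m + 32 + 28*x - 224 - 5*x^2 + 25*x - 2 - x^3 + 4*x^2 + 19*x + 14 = -60*m^2 + 390*m - x^3 + x^2*(-7*m - 1) + x*(-6*m^2 - 31*m + 72) - 180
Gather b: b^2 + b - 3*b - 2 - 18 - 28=b^2 - 2*b - 48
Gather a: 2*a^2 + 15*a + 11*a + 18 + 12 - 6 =2*a^2 + 26*a + 24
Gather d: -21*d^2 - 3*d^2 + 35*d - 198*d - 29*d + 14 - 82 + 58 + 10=-24*d^2 - 192*d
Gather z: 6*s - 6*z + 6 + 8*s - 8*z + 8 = 14*s - 14*z + 14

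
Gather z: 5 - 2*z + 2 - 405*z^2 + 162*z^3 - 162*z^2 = 162*z^3 - 567*z^2 - 2*z + 7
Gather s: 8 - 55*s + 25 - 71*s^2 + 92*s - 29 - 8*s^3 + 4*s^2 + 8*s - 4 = -8*s^3 - 67*s^2 + 45*s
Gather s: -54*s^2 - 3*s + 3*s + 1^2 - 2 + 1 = -54*s^2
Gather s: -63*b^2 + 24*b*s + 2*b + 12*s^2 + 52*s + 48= -63*b^2 + 2*b + 12*s^2 + s*(24*b + 52) + 48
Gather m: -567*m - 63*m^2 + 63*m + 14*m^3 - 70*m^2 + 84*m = 14*m^3 - 133*m^2 - 420*m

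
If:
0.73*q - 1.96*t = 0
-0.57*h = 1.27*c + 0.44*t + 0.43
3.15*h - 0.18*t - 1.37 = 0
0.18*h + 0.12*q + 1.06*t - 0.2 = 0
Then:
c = -0.57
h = 0.44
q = 0.23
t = 0.09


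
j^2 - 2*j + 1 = (j - 1)^2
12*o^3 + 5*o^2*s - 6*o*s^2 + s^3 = (-4*o + s)*(-3*o + s)*(o + s)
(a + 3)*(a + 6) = a^2 + 9*a + 18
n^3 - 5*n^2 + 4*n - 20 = (n - 5)*(n - 2*I)*(n + 2*I)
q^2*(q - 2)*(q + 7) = q^4 + 5*q^3 - 14*q^2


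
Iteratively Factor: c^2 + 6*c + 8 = (c + 2)*(c + 4)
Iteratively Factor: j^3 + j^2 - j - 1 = (j + 1)*(j^2 - 1) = (j - 1)*(j + 1)*(j + 1)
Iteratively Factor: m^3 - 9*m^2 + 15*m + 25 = (m + 1)*(m^2 - 10*m + 25) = (m - 5)*(m + 1)*(m - 5)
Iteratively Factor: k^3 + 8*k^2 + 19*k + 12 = (k + 3)*(k^2 + 5*k + 4) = (k + 3)*(k + 4)*(k + 1)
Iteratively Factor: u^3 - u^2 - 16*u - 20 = (u + 2)*(u^2 - 3*u - 10) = (u + 2)^2*(u - 5)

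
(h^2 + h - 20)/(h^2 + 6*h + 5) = (h - 4)/(h + 1)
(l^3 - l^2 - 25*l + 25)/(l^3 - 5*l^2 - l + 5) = (l + 5)/(l + 1)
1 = 1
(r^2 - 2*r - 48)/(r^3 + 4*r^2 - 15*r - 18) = (r - 8)/(r^2 - 2*r - 3)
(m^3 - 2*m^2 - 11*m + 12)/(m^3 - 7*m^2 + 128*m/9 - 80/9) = 9*(m^2 + 2*m - 3)/(9*m^2 - 27*m + 20)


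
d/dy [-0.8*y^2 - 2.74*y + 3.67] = -1.6*y - 2.74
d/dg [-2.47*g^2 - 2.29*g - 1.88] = -4.94*g - 2.29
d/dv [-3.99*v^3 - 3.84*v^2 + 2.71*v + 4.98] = -11.97*v^2 - 7.68*v + 2.71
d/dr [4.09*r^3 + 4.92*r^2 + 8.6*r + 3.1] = 12.27*r^2 + 9.84*r + 8.6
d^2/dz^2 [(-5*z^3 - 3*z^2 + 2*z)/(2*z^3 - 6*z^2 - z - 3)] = 2*(-72*z^6 - 6*z^5 - 270*z^4 + 53*z^3 + 189*z^2 - 243*z - 33)/(8*z^9 - 72*z^8 + 204*z^7 - 180*z^6 + 114*z^5 - 306*z^4 - 55*z^3 - 171*z^2 - 27*z - 27)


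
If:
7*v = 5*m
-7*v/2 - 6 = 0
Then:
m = -12/5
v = -12/7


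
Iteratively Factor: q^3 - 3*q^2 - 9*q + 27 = (q - 3)*(q^2 - 9) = (q - 3)^2*(q + 3)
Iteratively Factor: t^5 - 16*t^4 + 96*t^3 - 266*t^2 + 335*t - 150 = (t - 5)*(t^4 - 11*t^3 + 41*t^2 - 61*t + 30) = (t - 5)*(t - 3)*(t^3 - 8*t^2 + 17*t - 10) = (t - 5)*(t - 3)*(t - 1)*(t^2 - 7*t + 10) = (t - 5)*(t - 3)*(t - 2)*(t - 1)*(t - 5)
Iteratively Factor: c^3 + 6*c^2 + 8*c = (c)*(c^2 + 6*c + 8) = c*(c + 4)*(c + 2)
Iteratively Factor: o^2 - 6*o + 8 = (o - 4)*(o - 2)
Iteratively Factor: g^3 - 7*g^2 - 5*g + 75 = (g + 3)*(g^2 - 10*g + 25) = (g - 5)*(g + 3)*(g - 5)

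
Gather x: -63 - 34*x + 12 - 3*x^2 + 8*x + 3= -3*x^2 - 26*x - 48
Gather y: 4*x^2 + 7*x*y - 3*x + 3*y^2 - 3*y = 4*x^2 - 3*x + 3*y^2 + y*(7*x - 3)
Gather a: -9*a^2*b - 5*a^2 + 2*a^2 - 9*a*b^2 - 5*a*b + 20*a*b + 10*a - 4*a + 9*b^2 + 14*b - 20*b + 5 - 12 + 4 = a^2*(-9*b - 3) + a*(-9*b^2 + 15*b + 6) + 9*b^2 - 6*b - 3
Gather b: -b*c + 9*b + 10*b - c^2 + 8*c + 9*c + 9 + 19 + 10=b*(19 - c) - c^2 + 17*c + 38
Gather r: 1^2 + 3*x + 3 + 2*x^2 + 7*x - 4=2*x^2 + 10*x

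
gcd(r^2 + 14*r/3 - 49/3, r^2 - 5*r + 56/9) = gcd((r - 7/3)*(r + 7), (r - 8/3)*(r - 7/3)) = r - 7/3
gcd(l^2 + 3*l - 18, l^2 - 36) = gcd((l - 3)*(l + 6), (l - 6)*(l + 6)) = l + 6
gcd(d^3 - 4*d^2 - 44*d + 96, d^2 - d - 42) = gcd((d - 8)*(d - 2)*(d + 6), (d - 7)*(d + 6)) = d + 6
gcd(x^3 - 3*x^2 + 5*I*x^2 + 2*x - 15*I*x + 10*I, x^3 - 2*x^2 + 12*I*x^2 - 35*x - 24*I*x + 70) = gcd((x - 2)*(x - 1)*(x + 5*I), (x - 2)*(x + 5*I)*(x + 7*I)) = x^2 + x*(-2 + 5*I) - 10*I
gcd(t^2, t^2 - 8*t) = t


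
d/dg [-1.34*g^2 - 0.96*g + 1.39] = -2.68*g - 0.96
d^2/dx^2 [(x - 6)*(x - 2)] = 2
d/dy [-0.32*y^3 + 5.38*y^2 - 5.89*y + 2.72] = -0.96*y^2 + 10.76*y - 5.89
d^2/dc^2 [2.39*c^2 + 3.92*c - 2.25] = 4.78000000000000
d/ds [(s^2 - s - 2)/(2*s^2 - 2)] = 1/(2*(s^2 - 2*s + 1))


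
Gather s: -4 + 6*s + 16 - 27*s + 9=21 - 21*s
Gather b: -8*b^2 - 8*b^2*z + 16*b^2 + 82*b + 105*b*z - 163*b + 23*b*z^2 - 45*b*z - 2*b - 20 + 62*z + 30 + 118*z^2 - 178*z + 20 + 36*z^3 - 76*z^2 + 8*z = b^2*(8 - 8*z) + b*(23*z^2 + 60*z - 83) + 36*z^3 + 42*z^2 - 108*z + 30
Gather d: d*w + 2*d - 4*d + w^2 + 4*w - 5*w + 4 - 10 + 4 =d*(w - 2) + w^2 - w - 2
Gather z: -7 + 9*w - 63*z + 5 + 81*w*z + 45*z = 9*w + z*(81*w - 18) - 2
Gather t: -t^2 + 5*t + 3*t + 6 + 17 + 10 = -t^2 + 8*t + 33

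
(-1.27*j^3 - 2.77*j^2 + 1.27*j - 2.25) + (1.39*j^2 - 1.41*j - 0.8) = -1.27*j^3 - 1.38*j^2 - 0.14*j - 3.05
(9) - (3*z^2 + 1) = 8 - 3*z^2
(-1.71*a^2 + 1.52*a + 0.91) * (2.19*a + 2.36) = -3.7449*a^3 - 0.7068*a^2 + 5.5801*a + 2.1476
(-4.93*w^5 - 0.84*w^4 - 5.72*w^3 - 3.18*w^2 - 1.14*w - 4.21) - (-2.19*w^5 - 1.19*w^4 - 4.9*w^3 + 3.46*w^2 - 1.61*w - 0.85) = -2.74*w^5 + 0.35*w^4 - 0.819999999999999*w^3 - 6.64*w^2 + 0.47*w - 3.36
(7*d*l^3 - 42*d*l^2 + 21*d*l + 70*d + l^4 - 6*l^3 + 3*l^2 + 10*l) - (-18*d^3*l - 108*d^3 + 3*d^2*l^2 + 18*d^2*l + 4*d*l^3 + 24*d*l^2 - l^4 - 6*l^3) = 18*d^3*l + 108*d^3 - 3*d^2*l^2 - 18*d^2*l + 3*d*l^3 - 66*d*l^2 + 21*d*l + 70*d + 2*l^4 + 3*l^2 + 10*l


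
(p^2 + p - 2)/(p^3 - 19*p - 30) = (p - 1)/(p^2 - 2*p - 15)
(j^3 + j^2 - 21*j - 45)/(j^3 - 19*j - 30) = (j + 3)/(j + 2)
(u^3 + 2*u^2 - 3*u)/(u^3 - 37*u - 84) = u*(u - 1)/(u^2 - 3*u - 28)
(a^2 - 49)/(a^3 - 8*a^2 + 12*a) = (a^2 - 49)/(a*(a^2 - 8*a + 12))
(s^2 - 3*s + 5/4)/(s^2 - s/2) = (s - 5/2)/s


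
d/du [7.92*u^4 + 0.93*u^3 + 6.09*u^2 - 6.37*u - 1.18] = 31.68*u^3 + 2.79*u^2 + 12.18*u - 6.37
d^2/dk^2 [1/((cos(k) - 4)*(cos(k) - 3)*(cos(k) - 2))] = (-400*(1 - cos(k)^2)^2 + 12*sin(k)^6 + 3*cos(k)^6 + 99*cos(k)^5 + 342*cos(k)^3 + 66*cos(k)^2 - 1884*cos(k) + 1308)/((cos(k) - 4)^3*(cos(k) - 3)^3*(cos(k) - 2)^3)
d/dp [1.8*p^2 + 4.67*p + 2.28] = 3.6*p + 4.67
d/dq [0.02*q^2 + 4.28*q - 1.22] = 0.04*q + 4.28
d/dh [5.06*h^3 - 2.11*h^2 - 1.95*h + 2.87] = 15.18*h^2 - 4.22*h - 1.95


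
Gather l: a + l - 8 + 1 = a + l - 7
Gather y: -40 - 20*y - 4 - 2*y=-22*y - 44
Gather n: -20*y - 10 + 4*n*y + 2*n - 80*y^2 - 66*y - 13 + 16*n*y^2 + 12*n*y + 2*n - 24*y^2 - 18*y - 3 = n*(16*y^2 + 16*y + 4) - 104*y^2 - 104*y - 26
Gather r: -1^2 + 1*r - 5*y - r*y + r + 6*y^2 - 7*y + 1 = r*(2 - y) + 6*y^2 - 12*y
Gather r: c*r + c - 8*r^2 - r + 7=c - 8*r^2 + r*(c - 1) + 7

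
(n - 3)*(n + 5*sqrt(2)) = n^2 - 3*n + 5*sqrt(2)*n - 15*sqrt(2)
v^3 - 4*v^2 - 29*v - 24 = (v - 8)*(v + 1)*(v + 3)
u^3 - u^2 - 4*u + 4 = (u - 2)*(u - 1)*(u + 2)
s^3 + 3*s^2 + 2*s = s*(s + 1)*(s + 2)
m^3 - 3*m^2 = m^2*(m - 3)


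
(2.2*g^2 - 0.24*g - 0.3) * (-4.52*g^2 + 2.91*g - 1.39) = -9.944*g^4 + 7.4868*g^3 - 2.4004*g^2 - 0.5394*g + 0.417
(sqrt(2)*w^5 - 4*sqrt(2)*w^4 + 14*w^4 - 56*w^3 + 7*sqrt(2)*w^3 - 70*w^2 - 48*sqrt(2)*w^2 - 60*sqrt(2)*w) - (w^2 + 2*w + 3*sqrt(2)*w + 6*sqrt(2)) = sqrt(2)*w^5 - 4*sqrt(2)*w^4 + 14*w^4 - 56*w^3 + 7*sqrt(2)*w^3 - 71*w^2 - 48*sqrt(2)*w^2 - 63*sqrt(2)*w - 2*w - 6*sqrt(2)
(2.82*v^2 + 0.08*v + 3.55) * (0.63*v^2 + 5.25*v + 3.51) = 1.7766*v^4 + 14.8554*v^3 + 12.5547*v^2 + 18.9183*v + 12.4605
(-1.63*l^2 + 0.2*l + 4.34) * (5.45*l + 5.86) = -8.8835*l^3 - 8.4618*l^2 + 24.825*l + 25.4324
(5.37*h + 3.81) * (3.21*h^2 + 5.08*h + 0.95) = 17.2377*h^3 + 39.5097*h^2 + 24.4563*h + 3.6195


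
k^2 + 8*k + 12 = (k + 2)*(k + 6)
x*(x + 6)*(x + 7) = x^3 + 13*x^2 + 42*x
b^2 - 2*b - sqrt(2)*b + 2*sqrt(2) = (b - 2)*(b - sqrt(2))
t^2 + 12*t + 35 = (t + 5)*(t + 7)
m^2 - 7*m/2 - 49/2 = (m - 7)*(m + 7/2)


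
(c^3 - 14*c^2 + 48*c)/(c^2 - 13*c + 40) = c*(c - 6)/(c - 5)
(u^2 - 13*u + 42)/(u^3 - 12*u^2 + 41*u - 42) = (u - 6)/(u^2 - 5*u + 6)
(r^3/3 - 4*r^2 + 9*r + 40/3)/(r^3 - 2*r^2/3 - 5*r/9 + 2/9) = 3*(r^3 - 12*r^2 + 27*r + 40)/(9*r^3 - 6*r^2 - 5*r + 2)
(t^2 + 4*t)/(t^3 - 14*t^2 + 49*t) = (t + 4)/(t^2 - 14*t + 49)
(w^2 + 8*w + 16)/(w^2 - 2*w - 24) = (w + 4)/(w - 6)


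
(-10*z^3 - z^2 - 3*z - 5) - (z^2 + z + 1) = -10*z^3 - 2*z^2 - 4*z - 6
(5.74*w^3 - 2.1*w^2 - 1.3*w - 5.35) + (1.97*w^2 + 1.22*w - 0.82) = 5.74*w^3 - 0.13*w^2 - 0.0800000000000001*w - 6.17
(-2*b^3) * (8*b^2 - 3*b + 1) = -16*b^5 + 6*b^4 - 2*b^3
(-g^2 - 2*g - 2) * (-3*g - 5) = 3*g^3 + 11*g^2 + 16*g + 10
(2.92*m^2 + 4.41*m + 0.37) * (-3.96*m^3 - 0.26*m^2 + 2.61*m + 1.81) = -11.5632*m^5 - 18.2228*m^4 + 5.0094*m^3 + 16.6991*m^2 + 8.9478*m + 0.6697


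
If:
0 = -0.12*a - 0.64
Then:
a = -5.33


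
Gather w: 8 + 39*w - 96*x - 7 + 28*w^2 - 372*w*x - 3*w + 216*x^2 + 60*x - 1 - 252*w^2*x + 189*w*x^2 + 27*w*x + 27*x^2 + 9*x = w^2*(28 - 252*x) + w*(189*x^2 - 345*x + 36) + 243*x^2 - 27*x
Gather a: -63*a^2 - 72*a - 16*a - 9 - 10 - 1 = -63*a^2 - 88*a - 20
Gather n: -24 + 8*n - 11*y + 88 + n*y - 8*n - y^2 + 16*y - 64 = n*y - y^2 + 5*y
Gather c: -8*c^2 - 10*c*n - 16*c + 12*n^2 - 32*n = -8*c^2 + c*(-10*n - 16) + 12*n^2 - 32*n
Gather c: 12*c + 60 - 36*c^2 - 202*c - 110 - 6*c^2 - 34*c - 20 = -42*c^2 - 224*c - 70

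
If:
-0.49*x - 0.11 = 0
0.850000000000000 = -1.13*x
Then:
No Solution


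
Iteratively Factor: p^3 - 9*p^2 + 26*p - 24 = (p - 2)*(p^2 - 7*p + 12) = (p - 3)*(p - 2)*(p - 4)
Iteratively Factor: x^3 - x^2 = (x)*(x^2 - x) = x*(x - 1)*(x)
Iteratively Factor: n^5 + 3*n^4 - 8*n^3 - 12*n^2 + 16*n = (n - 1)*(n^4 + 4*n^3 - 4*n^2 - 16*n) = n*(n - 1)*(n^3 + 4*n^2 - 4*n - 16) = n*(n - 2)*(n - 1)*(n^2 + 6*n + 8) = n*(n - 2)*(n - 1)*(n + 2)*(n + 4)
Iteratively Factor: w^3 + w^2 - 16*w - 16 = (w - 4)*(w^2 + 5*w + 4) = (w - 4)*(w + 1)*(w + 4)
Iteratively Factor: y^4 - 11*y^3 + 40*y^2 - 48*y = (y)*(y^3 - 11*y^2 + 40*y - 48) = y*(y - 4)*(y^2 - 7*y + 12) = y*(y - 4)*(y - 3)*(y - 4)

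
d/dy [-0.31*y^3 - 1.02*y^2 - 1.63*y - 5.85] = -0.93*y^2 - 2.04*y - 1.63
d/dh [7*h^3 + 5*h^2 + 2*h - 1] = 21*h^2 + 10*h + 2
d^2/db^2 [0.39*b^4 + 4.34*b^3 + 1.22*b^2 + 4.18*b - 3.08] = 4.68*b^2 + 26.04*b + 2.44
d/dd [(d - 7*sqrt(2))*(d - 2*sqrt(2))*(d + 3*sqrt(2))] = 3*d^2 - 12*sqrt(2)*d - 26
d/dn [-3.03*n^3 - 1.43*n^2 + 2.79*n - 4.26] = -9.09*n^2 - 2.86*n + 2.79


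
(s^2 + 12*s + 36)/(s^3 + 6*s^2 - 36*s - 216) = 1/(s - 6)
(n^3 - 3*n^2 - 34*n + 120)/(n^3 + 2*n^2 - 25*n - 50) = (n^2 + 2*n - 24)/(n^2 + 7*n + 10)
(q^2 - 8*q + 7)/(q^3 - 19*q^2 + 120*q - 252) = (q - 1)/(q^2 - 12*q + 36)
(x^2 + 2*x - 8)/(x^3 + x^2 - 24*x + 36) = (x + 4)/(x^2 + 3*x - 18)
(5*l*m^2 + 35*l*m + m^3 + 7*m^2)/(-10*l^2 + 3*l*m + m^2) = m*(-m - 7)/(2*l - m)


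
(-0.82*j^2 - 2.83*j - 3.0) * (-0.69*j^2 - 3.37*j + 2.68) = 0.5658*j^4 + 4.7161*j^3 + 9.4095*j^2 + 2.5256*j - 8.04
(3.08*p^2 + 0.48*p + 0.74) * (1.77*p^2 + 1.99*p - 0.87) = 5.4516*p^4 + 6.9788*p^3 - 0.4146*p^2 + 1.055*p - 0.6438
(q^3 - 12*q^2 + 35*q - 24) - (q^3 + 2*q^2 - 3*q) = -14*q^2 + 38*q - 24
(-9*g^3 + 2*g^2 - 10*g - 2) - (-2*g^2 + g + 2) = -9*g^3 + 4*g^2 - 11*g - 4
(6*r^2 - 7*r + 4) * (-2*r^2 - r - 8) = -12*r^4 + 8*r^3 - 49*r^2 + 52*r - 32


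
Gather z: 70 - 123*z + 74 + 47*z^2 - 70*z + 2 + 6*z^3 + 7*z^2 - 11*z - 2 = 6*z^3 + 54*z^2 - 204*z + 144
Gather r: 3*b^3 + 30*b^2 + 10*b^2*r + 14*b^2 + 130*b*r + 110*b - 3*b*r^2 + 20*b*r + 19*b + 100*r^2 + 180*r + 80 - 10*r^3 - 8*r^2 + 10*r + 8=3*b^3 + 44*b^2 + 129*b - 10*r^3 + r^2*(92 - 3*b) + r*(10*b^2 + 150*b + 190) + 88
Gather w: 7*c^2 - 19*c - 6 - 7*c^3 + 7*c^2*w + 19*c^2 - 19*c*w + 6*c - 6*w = -7*c^3 + 26*c^2 - 13*c + w*(7*c^2 - 19*c - 6) - 6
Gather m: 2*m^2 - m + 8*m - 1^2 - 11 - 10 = 2*m^2 + 7*m - 22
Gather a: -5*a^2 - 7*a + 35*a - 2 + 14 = -5*a^2 + 28*a + 12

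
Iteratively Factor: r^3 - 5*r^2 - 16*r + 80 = (r + 4)*(r^2 - 9*r + 20) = (r - 4)*(r + 4)*(r - 5)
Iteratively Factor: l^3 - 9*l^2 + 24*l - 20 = (l - 5)*(l^2 - 4*l + 4) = (l - 5)*(l - 2)*(l - 2)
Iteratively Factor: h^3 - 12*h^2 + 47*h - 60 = (h - 4)*(h^2 - 8*h + 15) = (h - 4)*(h - 3)*(h - 5)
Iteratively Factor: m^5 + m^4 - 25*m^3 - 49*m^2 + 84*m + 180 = (m + 2)*(m^4 - m^3 - 23*m^2 - 3*m + 90) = (m - 2)*(m + 2)*(m^3 + m^2 - 21*m - 45) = (m - 2)*(m + 2)*(m + 3)*(m^2 - 2*m - 15) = (m - 5)*(m - 2)*(m + 2)*(m + 3)*(m + 3)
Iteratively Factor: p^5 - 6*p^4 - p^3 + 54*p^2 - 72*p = (p + 3)*(p^4 - 9*p^3 + 26*p^2 - 24*p) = (p - 2)*(p + 3)*(p^3 - 7*p^2 + 12*p) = p*(p - 2)*(p + 3)*(p^2 - 7*p + 12) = p*(p - 4)*(p - 2)*(p + 3)*(p - 3)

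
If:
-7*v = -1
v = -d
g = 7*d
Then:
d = -1/7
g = -1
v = 1/7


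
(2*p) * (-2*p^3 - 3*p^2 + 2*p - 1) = -4*p^4 - 6*p^3 + 4*p^2 - 2*p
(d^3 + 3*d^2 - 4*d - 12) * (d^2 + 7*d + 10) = d^5 + 10*d^4 + 27*d^3 - 10*d^2 - 124*d - 120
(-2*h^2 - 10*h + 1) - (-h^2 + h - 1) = -h^2 - 11*h + 2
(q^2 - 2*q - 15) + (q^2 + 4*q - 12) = 2*q^2 + 2*q - 27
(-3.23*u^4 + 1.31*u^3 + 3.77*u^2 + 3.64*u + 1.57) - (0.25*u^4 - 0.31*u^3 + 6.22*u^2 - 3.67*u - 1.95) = -3.48*u^4 + 1.62*u^3 - 2.45*u^2 + 7.31*u + 3.52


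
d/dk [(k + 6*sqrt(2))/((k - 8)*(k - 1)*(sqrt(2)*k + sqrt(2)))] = (-sqrt(2)*k^3 - 18*k^2 + 4*sqrt(2)*k^2 + 96*k + 4*sqrt(2) + 6)/(k^6 - 16*k^5 + 62*k^4 + 32*k^3 - 127*k^2 - 16*k + 64)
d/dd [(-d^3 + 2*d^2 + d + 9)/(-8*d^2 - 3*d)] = (8*d^4 + 6*d^3 + 2*d^2 + 144*d + 27)/(d^2*(64*d^2 + 48*d + 9))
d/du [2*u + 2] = 2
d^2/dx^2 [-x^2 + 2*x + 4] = -2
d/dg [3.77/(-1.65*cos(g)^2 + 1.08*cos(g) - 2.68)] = (4.0716 - 12.441*cos(g))*sin(g)/(1.65*cos(g)^2 - 1.08*cos(g) + 2.68)^2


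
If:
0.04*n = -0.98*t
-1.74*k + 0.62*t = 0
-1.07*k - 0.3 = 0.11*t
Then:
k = -0.22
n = 14.96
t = -0.61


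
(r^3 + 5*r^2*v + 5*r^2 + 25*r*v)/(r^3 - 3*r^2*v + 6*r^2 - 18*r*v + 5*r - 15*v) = r*(r + 5*v)/(r^2 - 3*r*v + r - 3*v)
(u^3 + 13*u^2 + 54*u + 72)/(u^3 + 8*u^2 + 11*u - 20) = (u^2 + 9*u + 18)/(u^2 + 4*u - 5)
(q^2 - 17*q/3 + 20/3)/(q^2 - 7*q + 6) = (3*q^2 - 17*q + 20)/(3*(q^2 - 7*q + 6))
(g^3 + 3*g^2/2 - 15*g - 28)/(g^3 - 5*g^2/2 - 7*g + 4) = (2*g + 7)/(2*g - 1)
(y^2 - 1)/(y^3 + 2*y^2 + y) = (y - 1)/(y*(y + 1))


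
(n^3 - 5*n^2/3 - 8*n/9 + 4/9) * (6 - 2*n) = -2*n^4 + 28*n^3/3 - 74*n^2/9 - 56*n/9 + 8/3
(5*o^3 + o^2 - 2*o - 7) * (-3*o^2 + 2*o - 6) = -15*o^5 + 7*o^4 - 22*o^3 + 11*o^2 - 2*o + 42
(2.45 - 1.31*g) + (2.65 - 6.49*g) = 5.1 - 7.8*g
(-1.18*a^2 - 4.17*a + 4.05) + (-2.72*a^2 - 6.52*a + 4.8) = -3.9*a^2 - 10.69*a + 8.85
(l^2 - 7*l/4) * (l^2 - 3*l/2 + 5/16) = l^4 - 13*l^3/4 + 47*l^2/16 - 35*l/64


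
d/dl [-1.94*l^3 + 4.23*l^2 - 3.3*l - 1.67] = -5.82*l^2 + 8.46*l - 3.3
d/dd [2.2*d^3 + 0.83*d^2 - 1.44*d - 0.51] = 6.6*d^2 + 1.66*d - 1.44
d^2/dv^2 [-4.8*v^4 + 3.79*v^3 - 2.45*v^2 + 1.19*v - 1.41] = -57.6*v^2 + 22.74*v - 4.9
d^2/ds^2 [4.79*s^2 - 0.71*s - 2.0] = 9.58000000000000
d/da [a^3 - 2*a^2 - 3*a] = 3*a^2 - 4*a - 3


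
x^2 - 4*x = x*(x - 4)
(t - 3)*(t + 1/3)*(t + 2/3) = t^3 - 2*t^2 - 25*t/9 - 2/3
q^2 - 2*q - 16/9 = (q - 8/3)*(q + 2/3)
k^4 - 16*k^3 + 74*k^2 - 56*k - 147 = (k - 7)^2*(k - 3)*(k + 1)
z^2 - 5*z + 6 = (z - 3)*(z - 2)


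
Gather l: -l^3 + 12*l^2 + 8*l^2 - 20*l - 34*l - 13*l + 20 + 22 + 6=-l^3 + 20*l^2 - 67*l + 48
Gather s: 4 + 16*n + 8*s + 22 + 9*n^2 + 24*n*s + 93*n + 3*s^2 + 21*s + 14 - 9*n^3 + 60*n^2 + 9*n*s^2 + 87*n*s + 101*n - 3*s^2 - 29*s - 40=-9*n^3 + 69*n^2 + 9*n*s^2 + 111*n*s + 210*n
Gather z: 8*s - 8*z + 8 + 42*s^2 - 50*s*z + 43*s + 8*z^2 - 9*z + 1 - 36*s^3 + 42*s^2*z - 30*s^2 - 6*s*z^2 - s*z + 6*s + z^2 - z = -36*s^3 + 12*s^2 + 57*s + z^2*(9 - 6*s) + z*(42*s^2 - 51*s - 18) + 9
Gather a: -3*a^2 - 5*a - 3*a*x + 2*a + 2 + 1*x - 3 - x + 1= -3*a^2 + a*(-3*x - 3)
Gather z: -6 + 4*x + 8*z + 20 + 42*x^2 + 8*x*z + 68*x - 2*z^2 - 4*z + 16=42*x^2 + 72*x - 2*z^2 + z*(8*x + 4) + 30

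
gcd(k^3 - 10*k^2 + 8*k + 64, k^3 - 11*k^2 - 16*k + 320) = k - 8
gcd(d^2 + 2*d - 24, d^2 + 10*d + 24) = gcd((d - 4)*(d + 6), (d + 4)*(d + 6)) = d + 6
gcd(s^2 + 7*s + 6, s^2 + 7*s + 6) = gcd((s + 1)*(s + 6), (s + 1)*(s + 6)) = s^2 + 7*s + 6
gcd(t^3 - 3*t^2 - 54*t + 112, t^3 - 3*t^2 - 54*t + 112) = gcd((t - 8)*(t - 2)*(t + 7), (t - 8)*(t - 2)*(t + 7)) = t^3 - 3*t^2 - 54*t + 112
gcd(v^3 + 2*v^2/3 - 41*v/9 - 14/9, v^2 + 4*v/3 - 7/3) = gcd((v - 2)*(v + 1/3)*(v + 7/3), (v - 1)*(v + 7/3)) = v + 7/3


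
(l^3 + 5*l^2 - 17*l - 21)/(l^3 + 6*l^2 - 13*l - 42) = (l + 1)/(l + 2)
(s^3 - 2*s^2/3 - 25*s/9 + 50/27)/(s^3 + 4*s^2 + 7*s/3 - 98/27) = (9*s^2 - 25)/(9*s^2 + 42*s + 49)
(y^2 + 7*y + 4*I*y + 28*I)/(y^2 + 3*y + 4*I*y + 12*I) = (y + 7)/(y + 3)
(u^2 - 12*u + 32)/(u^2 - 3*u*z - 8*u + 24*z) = (4 - u)/(-u + 3*z)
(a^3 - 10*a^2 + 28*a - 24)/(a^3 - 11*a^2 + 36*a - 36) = (a - 2)/(a - 3)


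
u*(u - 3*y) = u^2 - 3*u*y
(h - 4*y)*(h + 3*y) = h^2 - h*y - 12*y^2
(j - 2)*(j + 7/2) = j^2 + 3*j/2 - 7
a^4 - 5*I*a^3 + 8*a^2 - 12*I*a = a*(a - 6*I)*(a - I)*(a + 2*I)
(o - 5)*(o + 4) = o^2 - o - 20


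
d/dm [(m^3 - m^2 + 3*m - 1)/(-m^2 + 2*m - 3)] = (-m^4 + 4*m^3 - 8*m^2 + 4*m - 7)/(m^4 - 4*m^3 + 10*m^2 - 12*m + 9)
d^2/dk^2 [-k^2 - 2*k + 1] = -2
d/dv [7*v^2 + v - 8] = 14*v + 1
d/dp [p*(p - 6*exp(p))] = -p*(6*exp(p) - 1) + p - 6*exp(p)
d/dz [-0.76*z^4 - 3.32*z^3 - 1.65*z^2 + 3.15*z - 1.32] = -3.04*z^3 - 9.96*z^2 - 3.3*z + 3.15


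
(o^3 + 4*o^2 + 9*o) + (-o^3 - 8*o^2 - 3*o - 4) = -4*o^2 + 6*o - 4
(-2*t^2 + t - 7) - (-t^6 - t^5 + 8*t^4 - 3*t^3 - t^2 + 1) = t^6 + t^5 - 8*t^4 + 3*t^3 - t^2 + t - 8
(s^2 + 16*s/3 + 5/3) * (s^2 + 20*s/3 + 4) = s^4 + 12*s^3 + 371*s^2/9 + 292*s/9 + 20/3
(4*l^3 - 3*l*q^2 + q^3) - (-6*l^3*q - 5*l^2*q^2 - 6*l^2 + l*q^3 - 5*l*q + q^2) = 6*l^3*q + 4*l^3 + 5*l^2*q^2 + 6*l^2 - l*q^3 - 3*l*q^2 + 5*l*q + q^3 - q^2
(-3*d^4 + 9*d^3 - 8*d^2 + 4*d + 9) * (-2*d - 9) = 6*d^5 + 9*d^4 - 65*d^3 + 64*d^2 - 54*d - 81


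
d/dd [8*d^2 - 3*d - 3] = 16*d - 3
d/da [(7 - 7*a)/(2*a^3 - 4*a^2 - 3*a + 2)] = 7*(4*a^3 - 10*a^2 + 8*a + 1)/(4*a^6 - 16*a^5 + 4*a^4 + 32*a^3 - 7*a^2 - 12*a + 4)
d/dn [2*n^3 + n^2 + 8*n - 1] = 6*n^2 + 2*n + 8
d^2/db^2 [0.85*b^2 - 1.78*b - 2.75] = 1.70000000000000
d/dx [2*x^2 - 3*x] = 4*x - 3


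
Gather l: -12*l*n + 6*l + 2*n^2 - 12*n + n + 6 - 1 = l*(6 - 12*n) + 2*n^2 - 11*n + 5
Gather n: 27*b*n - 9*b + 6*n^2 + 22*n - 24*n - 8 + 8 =-9*b + 6*n^2 + n*(27*b - 2)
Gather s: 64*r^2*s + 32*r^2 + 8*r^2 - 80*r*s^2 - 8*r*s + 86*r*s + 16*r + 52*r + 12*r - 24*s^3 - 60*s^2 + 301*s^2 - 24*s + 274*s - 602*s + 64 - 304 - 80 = 40*r^2 + 80*r - 24*s^3 + s^2*(241 - 80*r) + s*(64*r^2 + 78*r - 352) - 320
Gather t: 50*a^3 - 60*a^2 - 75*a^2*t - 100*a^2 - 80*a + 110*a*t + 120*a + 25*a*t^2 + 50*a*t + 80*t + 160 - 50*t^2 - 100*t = 50*a^3 - 160*a^2 + 40*a + t^2*(25*a - 50) + t*(-75*a^2 + 160*a - 20) + 160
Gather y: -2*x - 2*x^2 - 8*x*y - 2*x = -2*x^2 - 8*x*y - 4*x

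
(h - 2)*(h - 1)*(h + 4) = h^3 + h^2 - 10*h + 8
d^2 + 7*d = d*(d + 7)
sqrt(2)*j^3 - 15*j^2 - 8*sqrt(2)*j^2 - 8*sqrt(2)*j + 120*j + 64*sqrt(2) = (j - 8)*(j - 8*sqrt(2))*(sqrt(2)*j + 1)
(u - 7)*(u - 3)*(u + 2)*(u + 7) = u^4 - u^3 - 55*u^2 + 49*u + 294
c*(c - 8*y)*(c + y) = c^3 - 7*c^2*y - 8*c*y^2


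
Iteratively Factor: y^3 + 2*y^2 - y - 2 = (y - 1)*(y^2 + 3*y + 2) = (y - 1)*(y + 1)*(y + 2)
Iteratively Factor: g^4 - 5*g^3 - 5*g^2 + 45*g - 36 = (g - 4)*(g^3 - g^2 - 9*g + 9) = (g - 4)*(g + 3)*(g^2 - 4*g + 3) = (g - 4)*(g - 1)*(g + 3)*(g - 3)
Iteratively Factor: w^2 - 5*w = (w)*(w - 5)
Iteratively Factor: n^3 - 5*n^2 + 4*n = (n)*(n^2 - 5*n + 4) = n*(n - 1)*(n - 4)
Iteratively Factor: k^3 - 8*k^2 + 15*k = (k - 5)*(k^2 - 3*k) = (k - 5)*(k - 3)*(k)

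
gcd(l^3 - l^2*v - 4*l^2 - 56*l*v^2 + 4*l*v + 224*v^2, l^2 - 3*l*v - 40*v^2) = -l + 8*v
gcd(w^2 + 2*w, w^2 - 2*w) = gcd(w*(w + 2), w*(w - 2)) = w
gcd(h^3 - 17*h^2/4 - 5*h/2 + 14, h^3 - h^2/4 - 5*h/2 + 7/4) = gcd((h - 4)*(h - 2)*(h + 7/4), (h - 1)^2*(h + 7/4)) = h + 7/4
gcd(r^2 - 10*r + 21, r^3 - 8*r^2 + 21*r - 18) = r - 3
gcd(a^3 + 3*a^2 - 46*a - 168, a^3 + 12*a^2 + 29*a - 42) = a + 6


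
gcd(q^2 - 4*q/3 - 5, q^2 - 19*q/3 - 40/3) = q + 5/3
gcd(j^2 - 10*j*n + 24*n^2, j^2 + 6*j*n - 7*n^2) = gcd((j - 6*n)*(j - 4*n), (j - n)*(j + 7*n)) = 1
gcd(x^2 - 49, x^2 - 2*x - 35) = x - 7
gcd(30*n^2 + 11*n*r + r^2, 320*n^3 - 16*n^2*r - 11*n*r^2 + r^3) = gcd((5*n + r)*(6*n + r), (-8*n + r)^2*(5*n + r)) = 5*n + r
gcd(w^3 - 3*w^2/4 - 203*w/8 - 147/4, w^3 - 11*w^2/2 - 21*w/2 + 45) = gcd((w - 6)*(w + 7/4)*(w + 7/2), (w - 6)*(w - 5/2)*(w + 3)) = w - 6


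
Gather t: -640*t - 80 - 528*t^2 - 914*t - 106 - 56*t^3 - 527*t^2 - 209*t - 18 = -56*t^3 - 1055*t^2 - 1763*t - 204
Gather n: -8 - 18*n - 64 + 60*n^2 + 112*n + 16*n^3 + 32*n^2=16*n^3 + 92*n^2 + 94*n - 72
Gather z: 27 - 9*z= 27 - 9*z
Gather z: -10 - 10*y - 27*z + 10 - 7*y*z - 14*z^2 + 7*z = -10*y - 14*z^2 + z*(-7*y - 20)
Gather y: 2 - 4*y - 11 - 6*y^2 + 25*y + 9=-6*y^2 + 21*y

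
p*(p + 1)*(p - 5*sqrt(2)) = p^3 - 5*sqrt(2)*p^2 + p^2 - 5*sqrt(2)*p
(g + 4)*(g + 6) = g^2 + 10*g + 24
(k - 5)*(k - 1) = k^2 - 6*k + 5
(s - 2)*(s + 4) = s^2 + 2*s - 8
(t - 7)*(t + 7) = t^2 - 49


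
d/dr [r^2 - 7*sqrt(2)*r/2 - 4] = 2*r - 7*sqrt(2)/2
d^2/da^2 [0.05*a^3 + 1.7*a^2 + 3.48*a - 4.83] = 0.3*a + 3.4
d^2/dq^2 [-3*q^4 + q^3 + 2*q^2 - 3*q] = -36*q^2 + 6*q + 4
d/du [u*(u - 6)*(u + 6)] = 3*u^2 - 36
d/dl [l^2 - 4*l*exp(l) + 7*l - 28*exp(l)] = -4*l*exp(l) + 2*l - 32*exp(l) + 7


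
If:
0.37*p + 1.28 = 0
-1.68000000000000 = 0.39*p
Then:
No Solution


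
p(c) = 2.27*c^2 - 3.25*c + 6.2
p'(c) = 4.54*c - 3.25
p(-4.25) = 61.01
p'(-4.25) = -22.54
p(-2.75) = 32.30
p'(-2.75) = -15.74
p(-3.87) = 52.78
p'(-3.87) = -20.82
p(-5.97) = 106.51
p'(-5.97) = -30.35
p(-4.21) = 60.12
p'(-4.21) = -22.36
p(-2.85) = 33.90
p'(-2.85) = -16.19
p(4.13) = 31.50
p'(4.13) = 15.50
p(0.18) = 5.69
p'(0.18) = -2.43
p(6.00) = 68.42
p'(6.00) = 23.99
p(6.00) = 68.42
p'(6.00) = 23.99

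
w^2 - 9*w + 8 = (w - 8)*(w - 1)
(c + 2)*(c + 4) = c^2 + 6*c + 8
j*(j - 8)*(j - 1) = j^3 - 9*j^2 + 8*j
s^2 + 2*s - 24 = (s - 4)*(s + 6)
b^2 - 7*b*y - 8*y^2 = (b - 8*y)*(b + y)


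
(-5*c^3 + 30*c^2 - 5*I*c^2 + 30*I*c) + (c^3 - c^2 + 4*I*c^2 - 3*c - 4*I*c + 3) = -4*c^3 + 29*c^2 - I*c^2 - 3*c + 26*I*c + 3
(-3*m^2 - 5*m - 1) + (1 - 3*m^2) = -6*m^2 - 5*m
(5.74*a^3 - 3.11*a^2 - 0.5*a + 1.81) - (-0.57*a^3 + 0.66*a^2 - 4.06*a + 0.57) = 6.31*a^3 - 3.77*a^2 + 3.56*a + 1.24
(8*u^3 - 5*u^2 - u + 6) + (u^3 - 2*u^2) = 9*u^3 - 7*u^2 - u + 6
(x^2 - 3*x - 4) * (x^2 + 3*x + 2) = x^4 - 11*x^2 - 18*x - 8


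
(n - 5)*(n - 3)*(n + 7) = n^3 - n^2 - 41*n + 105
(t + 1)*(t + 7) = t^2 + 8*t + 7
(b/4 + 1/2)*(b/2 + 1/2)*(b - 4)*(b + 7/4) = b^4/8 + 3*b^3/32 - 47*b^2/32 - 51*b/16 - 7/4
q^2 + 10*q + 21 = (q + 3)*(q + 7)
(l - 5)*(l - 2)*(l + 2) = l^3 - 5*l^2 - 4*l + 20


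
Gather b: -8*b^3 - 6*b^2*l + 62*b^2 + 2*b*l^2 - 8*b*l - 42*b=-8*b^3 + b^2*(62 - 6*l) + b*(2*l^2 - 8*l - 42)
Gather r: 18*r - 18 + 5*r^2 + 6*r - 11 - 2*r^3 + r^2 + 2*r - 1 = -2*r^3 + 6*r^2 + 26*r - 30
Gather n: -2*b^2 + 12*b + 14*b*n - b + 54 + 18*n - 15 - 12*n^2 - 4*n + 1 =-2*b^2 + 11*b - 12*n^2 + n*(14*b + 14) + 40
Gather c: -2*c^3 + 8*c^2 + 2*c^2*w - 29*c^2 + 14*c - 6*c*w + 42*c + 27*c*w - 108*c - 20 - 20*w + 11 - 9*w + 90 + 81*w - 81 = -2*c^3 + c^2*(2*w - 21) + c*(21*w - 52) + 52*w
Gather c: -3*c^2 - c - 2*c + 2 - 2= -3*c^2 - 3*c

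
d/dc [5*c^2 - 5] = 10*c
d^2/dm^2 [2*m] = 0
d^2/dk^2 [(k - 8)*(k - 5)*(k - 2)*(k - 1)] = 12*k^2 - 96*k + 162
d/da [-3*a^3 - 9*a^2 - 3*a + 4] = -9*a^2 - 18*a - 3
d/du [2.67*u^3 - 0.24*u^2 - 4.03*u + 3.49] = 8.01*u^2 - 0.48*u - 4.03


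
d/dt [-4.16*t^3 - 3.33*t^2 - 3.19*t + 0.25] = -12.48*t^2 - 6.66*t - 3.19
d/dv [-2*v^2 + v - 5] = 1 - 4*v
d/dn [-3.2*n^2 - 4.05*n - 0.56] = -6.4*n - 4.05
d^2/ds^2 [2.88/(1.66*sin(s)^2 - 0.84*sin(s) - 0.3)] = (31.744512*sin(s)^4 - 12.047616*sin(s)^3 - 39.84768*sin(s)^2 + 23.369472*sin(s) - 6.932736)/(-1.66*sin(s)^2 + 0.84*sin(s) + 0.3)^3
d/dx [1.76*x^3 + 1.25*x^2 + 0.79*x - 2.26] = 5.28*x^2 + 2.5*x + 0.79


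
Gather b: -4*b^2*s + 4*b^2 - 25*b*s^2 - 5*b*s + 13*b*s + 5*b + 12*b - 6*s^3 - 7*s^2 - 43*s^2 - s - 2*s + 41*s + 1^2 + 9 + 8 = b^2*(4 - 4*s) + b*(-25*s^2 + 8*s + 17) - 6*s^3 - 50*s^2 + 38*s + 18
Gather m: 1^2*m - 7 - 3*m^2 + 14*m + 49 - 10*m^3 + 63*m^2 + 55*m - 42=-10*m^3 + 60*m^2 + 70*m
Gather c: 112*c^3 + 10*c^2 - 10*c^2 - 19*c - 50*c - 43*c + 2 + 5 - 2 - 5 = 112*c^3 - 112*c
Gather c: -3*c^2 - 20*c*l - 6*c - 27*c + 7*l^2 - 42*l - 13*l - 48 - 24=-3*c^2 + c*(-20*l - 33) + 7*l^2 - 55*l - 72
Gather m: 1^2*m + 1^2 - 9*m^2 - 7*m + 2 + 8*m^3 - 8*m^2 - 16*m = 8*m^3 - 17*m^2 - 22*m + 3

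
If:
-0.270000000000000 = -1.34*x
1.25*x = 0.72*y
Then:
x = 0.20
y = 0.35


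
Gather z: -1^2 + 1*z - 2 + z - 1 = 2*z - 4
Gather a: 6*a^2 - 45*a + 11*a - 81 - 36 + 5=6*a^2 - 34*a - 112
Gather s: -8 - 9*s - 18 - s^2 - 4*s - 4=-s^2 - 13*s - 30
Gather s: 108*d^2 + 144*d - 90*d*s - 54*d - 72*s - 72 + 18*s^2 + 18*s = 108*d^2 + 90*d + 18*s^2 + s*(-90*d - 54) - 72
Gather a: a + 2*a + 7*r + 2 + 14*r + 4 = 3*a + 21*r + 6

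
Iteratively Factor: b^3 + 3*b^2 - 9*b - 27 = (b - 3)*(b^2 + 6*b + 9) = (b - 3)*(b + 3)*(b + 3)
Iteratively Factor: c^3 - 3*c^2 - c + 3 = (c - 1)*(c^2 - 2*c - 3) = (c - 1)*(c + 1)*(c - 3)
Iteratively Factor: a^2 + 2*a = (a)*(a + 2)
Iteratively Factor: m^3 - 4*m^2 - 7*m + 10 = (m - 1)*(m^2 - 3*m - 10) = (m - 1)*(m + 2)*(m - 5)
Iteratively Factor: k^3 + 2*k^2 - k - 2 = (k + 2)*(k^2 - 1) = (k + 1)*(k + 2)*(k - 1)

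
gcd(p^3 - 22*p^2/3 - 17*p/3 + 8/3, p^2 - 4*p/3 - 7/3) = p + 1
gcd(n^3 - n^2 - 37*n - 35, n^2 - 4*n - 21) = n - 7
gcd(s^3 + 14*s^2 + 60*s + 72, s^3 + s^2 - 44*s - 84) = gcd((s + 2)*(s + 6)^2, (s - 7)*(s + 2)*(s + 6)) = s^2 + 8*s + 12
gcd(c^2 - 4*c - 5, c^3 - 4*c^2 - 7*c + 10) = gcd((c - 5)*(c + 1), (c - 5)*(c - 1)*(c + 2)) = c - 5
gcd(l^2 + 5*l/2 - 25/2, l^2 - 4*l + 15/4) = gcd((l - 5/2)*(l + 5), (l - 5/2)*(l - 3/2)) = l - 5/2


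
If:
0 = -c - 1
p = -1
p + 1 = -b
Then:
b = 0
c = -1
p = -1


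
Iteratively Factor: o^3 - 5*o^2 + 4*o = (o)*(o^2 - 5*o + 4) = o*(o - 4)*(o - 1)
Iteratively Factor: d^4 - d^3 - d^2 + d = (d - 1)*(d^3 - d) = d*(d - 1)*(d^2 - 1) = d*(d - 1)*(d + 1)*(d - 1)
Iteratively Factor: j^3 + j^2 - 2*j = (j + 2)*(j^2 - j) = j*(j + 2)*(j - 1)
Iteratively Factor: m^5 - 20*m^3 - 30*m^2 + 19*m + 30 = (m - 5)*(m^4 + 5*m^3 + 5*m^2 - 5*m - 6) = (m - 5)*(m + 1)*(m^3 + 4*m^2 + m - 6) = (m - 5)*(m + 1)*(m + 2)*(m^2 + 2*m - 3) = (m - 5)*(m - 1)*(m + 1)*(m + 2)*(m + 3)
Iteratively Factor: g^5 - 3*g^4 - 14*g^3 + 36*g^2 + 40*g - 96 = (g + 2)*(g^4 - 5*g^3 - 4*g^2 + 44*g - 48) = (g - 4)*(g + 2)*(g^3 - g^2 - 8*g + 12) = (g - 4)*(g - 2)*(g + 2)*(g^2 + g - 6) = (g - 4)*(g - 2)^2*(g + 2)*(g + 3)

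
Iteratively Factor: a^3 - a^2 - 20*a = (a - 5)*(a^2 + 4*a) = (a - 5)*(a + 4)*(a)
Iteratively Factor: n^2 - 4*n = (n)*(n - 4)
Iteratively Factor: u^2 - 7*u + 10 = (u - 5)*(u - 2)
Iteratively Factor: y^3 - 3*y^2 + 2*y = (y)*(y^2 - 3*y + 2) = y*(y - 2)*(y - 1)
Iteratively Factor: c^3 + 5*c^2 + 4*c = (c)*(c^2 + 5*c + 4) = c*(c + 4)*(c + 1)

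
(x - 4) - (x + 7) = -11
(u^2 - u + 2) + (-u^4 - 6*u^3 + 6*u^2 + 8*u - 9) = -u^4 - 6*u^3 + 7*u^2 + 7*u - 7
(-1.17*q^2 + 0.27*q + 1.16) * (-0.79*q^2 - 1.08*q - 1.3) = 0.9243*q^4 + 1.0503*q^3 + 0.313*q^2 - 1.6038*q - 1.508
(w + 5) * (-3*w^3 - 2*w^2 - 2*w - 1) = -3*w^4 - 17*w^3 - 12*w^2 - 11*w - 5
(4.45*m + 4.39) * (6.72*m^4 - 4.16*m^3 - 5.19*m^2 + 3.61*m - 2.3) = 29.904*m^5 + 10.9888*m^4 - 41.3579*m^3 - 6.7196*m^2 + 5.6129*m - 10.097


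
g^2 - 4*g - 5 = (g - 5)*(g + 1)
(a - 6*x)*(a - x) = a^2 - 7*a*x + 6*x^2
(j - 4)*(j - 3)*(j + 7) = j^3 - 37*j + 84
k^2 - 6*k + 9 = (k - 3)^2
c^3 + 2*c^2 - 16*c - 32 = (c - 4)*(c + 2)*(c + 4)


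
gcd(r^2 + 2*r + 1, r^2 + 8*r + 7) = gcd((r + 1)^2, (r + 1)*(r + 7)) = r + 1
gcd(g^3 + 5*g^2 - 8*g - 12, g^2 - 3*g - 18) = 1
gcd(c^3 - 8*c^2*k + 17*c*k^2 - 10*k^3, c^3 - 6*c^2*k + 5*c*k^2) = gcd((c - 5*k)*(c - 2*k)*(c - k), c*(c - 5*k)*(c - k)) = c^2 - 6*c*k + 5*k^2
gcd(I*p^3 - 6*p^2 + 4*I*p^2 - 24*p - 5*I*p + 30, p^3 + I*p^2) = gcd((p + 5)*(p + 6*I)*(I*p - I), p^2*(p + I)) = 1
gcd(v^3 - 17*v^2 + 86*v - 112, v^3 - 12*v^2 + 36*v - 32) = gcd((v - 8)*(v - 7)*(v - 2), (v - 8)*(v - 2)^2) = v^2 - 10*v + 16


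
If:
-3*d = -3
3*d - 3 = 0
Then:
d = 1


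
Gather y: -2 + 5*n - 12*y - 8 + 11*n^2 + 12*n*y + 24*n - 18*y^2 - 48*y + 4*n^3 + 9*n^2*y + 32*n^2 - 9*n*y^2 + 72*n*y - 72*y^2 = 4*n^3 + 43*n^2 + 29*n + y^2*(-9*n - 90) + y*(9*n^2 + 84*n - 60) - 10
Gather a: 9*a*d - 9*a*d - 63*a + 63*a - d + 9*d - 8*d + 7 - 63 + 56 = 0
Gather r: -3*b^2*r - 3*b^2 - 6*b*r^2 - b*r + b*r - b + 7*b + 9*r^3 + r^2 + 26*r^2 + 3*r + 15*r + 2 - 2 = -3*b^2 + 6*b + 9*r^3 + r^2*(27 - 6*b) + r*(18 - 3*b^2)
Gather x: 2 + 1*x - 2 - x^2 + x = -x^2 + 2*x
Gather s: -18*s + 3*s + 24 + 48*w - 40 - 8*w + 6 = -15*s + 40*w - 10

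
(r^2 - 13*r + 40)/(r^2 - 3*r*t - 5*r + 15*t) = (r - 8)/(r - 3*t)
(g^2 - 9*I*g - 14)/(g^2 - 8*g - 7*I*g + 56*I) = (g - 2*I)/(g - 8)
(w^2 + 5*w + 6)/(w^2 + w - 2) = (w + 3)/(w - 1)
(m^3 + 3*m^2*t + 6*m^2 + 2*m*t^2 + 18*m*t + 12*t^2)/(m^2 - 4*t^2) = (-m^2 - m*t - 6*m - 6*t)/(-m + 2*t)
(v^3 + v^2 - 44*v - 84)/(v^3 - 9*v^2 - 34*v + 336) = (v + 2)/(v - 8)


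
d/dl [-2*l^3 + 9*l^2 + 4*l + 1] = -6*l^2 + 18*l + 4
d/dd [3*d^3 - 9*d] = 9*d^2 - 9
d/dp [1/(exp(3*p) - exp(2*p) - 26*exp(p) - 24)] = (-3*exp(2*p) + 2*exp(p) + 26)*exp(p)/(-exp(3*p) + exp(2*p) + 26*exp(p) + 24)^2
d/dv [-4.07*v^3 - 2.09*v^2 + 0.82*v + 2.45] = -12.21*v^2 - 4.18*v + 0.82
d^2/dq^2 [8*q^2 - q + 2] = 16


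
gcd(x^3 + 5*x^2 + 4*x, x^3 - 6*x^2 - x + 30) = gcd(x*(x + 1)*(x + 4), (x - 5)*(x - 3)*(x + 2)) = 1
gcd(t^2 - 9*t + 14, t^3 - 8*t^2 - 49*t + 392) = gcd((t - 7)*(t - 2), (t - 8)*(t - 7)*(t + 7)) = t - 7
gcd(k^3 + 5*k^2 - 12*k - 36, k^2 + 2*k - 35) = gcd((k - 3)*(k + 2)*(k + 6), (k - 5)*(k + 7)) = 1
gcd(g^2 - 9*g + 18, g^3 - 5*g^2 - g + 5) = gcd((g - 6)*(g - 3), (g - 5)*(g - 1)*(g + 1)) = 1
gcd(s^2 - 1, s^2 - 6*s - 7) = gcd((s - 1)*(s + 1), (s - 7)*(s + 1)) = s + 1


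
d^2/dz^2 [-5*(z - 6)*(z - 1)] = -10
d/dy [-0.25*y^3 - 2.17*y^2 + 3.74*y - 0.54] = -0.75*y^2 - 4.34*y + 3.74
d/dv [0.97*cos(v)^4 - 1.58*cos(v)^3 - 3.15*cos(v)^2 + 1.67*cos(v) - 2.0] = (-3.88*cos(v)^3 + 4.74*cos(v)^2 + 6.3*cos(v) - 1.67)*sin(v)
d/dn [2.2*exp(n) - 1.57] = 2.2*exp(n)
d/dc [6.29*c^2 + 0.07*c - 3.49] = 12.58*c + 0.07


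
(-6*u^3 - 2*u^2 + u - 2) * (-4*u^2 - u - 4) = 24*u^5 + 14*u^4 + 22*u^3 + 15*u^2 - 2*u + 8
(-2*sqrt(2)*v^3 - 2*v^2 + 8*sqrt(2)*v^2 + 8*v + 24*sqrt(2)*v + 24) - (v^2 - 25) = -2*sqrt(2)*v^3 - 3*v^2 + 8*sqrt(2)*v^2 + 8*v + 24*sqrt(2)*v + 49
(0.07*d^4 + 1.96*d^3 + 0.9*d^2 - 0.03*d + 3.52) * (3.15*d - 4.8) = 0.2205*d^5 + 5.838*d^4 - 6.573*d^3 - 4.4145*d^2 + 11.232*d - 16.896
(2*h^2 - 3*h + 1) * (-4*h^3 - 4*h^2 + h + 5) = -8*h^5 + 4*h^4 + 10*h^3 + 3*h^2 - 14*h + 5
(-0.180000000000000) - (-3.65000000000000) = 3.47000000000000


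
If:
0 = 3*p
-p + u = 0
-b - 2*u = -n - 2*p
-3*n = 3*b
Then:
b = 0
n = 0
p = 0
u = 0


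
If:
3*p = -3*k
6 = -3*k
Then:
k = -2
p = 2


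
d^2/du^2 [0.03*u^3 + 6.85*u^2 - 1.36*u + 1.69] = 0.18*u + 13.7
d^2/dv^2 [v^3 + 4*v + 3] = 6*v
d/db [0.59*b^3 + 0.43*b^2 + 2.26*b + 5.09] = 1.77*b^2 + 0.86*b + 2.26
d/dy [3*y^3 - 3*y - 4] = 9*y^2 - 3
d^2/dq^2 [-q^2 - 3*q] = -2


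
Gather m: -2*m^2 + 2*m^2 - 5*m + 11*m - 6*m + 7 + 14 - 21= 0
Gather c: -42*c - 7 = -42*c - 7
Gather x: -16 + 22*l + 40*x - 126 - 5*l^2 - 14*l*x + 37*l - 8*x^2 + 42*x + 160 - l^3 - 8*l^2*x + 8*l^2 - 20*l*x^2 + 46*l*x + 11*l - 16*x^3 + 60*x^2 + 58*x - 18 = -l^3 + 3*l^2 + 70*l - 16*x^3 + x^2*(52 - 20*l) + x*(-8*l^2 + 32*l + 140)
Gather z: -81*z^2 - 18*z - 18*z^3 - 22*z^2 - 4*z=-18*z^3 - 103*z^2 - 22*z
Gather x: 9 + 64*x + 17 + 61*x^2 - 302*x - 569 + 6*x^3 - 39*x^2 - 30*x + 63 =6*x^3 + 22*x^2 - 268*x - 480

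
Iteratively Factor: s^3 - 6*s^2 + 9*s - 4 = (s - 1)*(s^2 - 5*s + 4) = (s - 4)*(s - 1)*(s - 1)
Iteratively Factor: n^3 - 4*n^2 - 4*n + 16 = (n + 2)*(n^2 - 6*n + 8) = (n - 4)*(n + 2)*(n - 2)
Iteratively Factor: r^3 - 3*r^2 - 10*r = (r)*(r^2 - 3*r - 10) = r*(r - 5)*(r + 2)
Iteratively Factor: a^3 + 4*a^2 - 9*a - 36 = (a + 3)*(a^2 + a - 12) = (a + 3)*(a + 4)*(a - 3)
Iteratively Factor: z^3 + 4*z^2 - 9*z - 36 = (z + 3)*(z^2 + z - 12) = (z - 3)*(z + 3)*(z + 4)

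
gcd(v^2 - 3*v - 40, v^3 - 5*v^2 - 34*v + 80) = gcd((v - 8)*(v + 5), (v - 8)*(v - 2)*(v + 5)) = v^2 - 3*v - 40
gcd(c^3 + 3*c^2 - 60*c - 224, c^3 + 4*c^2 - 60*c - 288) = c - 8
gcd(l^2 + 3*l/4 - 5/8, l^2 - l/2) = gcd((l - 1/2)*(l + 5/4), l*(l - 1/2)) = l - 1/2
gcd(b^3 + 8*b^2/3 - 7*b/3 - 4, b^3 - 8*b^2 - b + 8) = b + 1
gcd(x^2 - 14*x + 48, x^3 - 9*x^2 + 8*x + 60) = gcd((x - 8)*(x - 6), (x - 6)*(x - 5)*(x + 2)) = x - 6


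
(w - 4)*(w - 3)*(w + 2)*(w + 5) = w^4 - 27*w^2 + 14*w + 120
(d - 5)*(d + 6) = d^2 + d - 30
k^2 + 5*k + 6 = (k + 2)*(k + 3)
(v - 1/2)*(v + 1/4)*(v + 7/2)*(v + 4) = v^4 + 29*v^3/4 + 12*v^2 - 71*v/16 - 7/4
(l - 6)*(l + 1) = l^2 - 5*l - 6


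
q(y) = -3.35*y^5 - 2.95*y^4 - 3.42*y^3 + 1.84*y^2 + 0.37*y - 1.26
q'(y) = -16.75*y^4 - 11.8*y^3 - 10.26*y^2 + 3.68*y + 0.37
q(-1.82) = 59.31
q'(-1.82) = -152.96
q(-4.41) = 4798.20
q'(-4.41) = -5538.69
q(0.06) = -1.23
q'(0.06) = 0.55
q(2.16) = -248.07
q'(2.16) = -523.08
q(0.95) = -7.18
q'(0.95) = -29.15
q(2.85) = -888.95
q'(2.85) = -1450.72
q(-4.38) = 4634.34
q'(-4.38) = -5385.74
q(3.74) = -3181.56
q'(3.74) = -4023.87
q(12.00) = -900400.02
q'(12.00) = -369151.31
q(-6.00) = 23027.88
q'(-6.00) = -19550.27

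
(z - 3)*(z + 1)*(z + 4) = z^3 + 2*z^2 - 11*z - 12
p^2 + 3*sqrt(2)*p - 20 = (p - 2*sqrt(2))*(p + 5*sqrt(2))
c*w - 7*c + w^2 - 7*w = (c + w)*(w - 7)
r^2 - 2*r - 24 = (r - 6)*(r + 4)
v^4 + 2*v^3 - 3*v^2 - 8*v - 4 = (v - 2)*(v + 1)^2*(v + 2)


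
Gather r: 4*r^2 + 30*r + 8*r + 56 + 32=4*r^2 + 38*r + 88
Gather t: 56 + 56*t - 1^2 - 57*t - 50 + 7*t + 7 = 6*t + 12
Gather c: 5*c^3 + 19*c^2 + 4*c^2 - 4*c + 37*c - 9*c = 5*c^3 + 23*c^2 + 24*c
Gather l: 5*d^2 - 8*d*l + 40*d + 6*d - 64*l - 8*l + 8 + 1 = 5*d^2 + 46*d + l*(-8*d - 72) + 9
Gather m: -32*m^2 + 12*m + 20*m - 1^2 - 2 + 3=-32*m^2 + 32*m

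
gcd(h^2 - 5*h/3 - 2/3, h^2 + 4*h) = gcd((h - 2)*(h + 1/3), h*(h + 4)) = 1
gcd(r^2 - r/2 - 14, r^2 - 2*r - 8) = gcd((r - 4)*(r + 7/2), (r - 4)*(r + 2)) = r - 4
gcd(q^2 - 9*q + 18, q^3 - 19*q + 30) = q - 3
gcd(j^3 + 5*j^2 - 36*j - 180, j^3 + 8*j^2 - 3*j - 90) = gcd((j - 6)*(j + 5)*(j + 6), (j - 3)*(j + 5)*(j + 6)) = j^2 + 11*j + 30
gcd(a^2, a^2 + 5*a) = a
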